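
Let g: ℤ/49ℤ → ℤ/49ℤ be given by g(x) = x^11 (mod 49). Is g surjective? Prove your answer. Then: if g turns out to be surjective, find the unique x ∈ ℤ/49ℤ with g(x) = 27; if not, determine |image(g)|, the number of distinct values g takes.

g(0) = 0^11 = 0.
g(7): Repeated squaring mod 49: 7^1 ≡ 7, 7^2 ≡ 7² = 49 ≡ 0, 7^4 ≡ 0² = 0, 7^8 ≡ 0² = 0. Since 11 = 8 + 2 + 1, 7^11 ≡ 0·0·7: 0·0 = 0, then 0·7 = 0. So 7^11 ≡ 0 (mod 49).
So g(0) = g(7) = 0 while 0 ≠ 7, thus g is not injective.
A non-injective map from the 49-element set ℤ/49ℤ to itself takes at most 48 distinct values, so it cannot be surjective. So g is not surjective.
Since g is not surjective, we determine |image(g)|. Computing x^11 mod 49 for each x (by repeated squaring, reducing mod 49 at every step), the values g(0), g(1), …, g(48) are: 0, 1, 39, 12, 2, 17, 27, 0, 29, 46, 26, 16, 24, 6, 0, 8, 4, 40, 30, 31, 34, 0, 36, 11, 5, 44, 38, 13, 0, 15, 18, 19, 9, 45, 41, 0, 43, 25, 33, 23, 3, 20, 0, 22, 32, 47, 37, 10, 48.
The distinct values are {0, 1, 2, 3, 4, 5, 6, 8, 9, 10, 11, 12, 13, 15, 16, 17, 18, 19, 20, 22, 23, 24, 25, 26, 27, 29, 30, 31, 32, 33, 34, 36, 37, 38, 39, 40, 41, 43, 44, 45, 46, 47, 48}; there are 43 of them.

43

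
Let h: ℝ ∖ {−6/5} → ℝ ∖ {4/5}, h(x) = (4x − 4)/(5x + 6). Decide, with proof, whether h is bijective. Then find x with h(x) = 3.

Suppose h(s) = h(t). Cross-multiplying: (4s − 4)(5t + 6) = (4t − 4)(5s + 6).
Expanding both sides and cancelling the symmetric terms leaves 44·(s − t) = 0. Since 44 ≠ 0, s = t. Hence h is injective.
For any y ≠ 4/5, solving y(5x + 6) = 4x − 4 for x gives a well-defined x ≠ −6/5. So h is surjective.
So h is bijective.
Solving h(x) = 3: cross-multiplying gives 4x − 4 = 3(5x + 6), which rearranges to −11x = 22, so x = −2.

-2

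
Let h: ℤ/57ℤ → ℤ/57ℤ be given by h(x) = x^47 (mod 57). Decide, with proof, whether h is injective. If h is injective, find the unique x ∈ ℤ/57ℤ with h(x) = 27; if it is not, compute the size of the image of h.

12

Computing x^47 mod 57 for each x (by repeated squaring, reducing mod 57 at every step), the values h(0), h(1), …, h(56) are: 0, 1, 53, 48, 16, 44, 36, 49, 50, 24, 52, 26, 27, 40, 32, 3, 28, 23, 18, 19, 20, 15, 10, 35, 6, 55, 11, 12, 43, 14, 45, 46, 2, 51, 22, 47, 42, 37, 38, 39, 34, 29, 54, 25, 17, 30, 31, 5, 33, 7, 8, 21, 13, 41, 9, 4, 56.
Every element of ℤ/57ℤ appears exactly once in this list, so h is a bijection, and in particular injective.
Since h is injective, we read off the preimage of 27 from the same table: h(12) = 27, so h⁻¹(27) = 12.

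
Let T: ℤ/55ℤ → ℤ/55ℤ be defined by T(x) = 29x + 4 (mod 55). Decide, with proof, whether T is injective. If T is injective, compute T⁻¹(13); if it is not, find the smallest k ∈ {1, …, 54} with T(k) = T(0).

6

Recall: T is injective if T(u) = T(v) implies u = v.
If T(u) = T(v), then 29u ≡ 29v (mod 55). Because gcd(29, 55) = 1, we may cancel 29 to get u ≡ v (mod 55).
So T is injective.
We now compute 29⁻¹ mod 55 explicitly. Euclid's algorithm: 55 = 1·29 + 26, 29 = 1·26 + 3, 26 = 8·3 + 2, 3 = 1·2 + 1; back-substituting gives 1 = 19·29 − 10·55, so 29⁻¹ ≡ 19 (mod 55).
Since T is injective, we compute T⁻¹(13): solve 29x + 4 ≡ 13 (mod 55), i.e. 29x ≡ 9 (mod 55).
Multiplying by 29⁻¹ = 19 gives x ≡ 19·9 = 171 = 3·55 + 6 ≡ 6 (mod 55).
Check: T(6) = 29·6 + 4 = 178 = 3·55 + 13 ≡ 13 (mod 55).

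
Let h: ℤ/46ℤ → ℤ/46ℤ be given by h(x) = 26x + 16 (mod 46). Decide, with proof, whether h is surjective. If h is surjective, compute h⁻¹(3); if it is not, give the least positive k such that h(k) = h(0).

23

Since gcd(26, 46) = 2, we have 26x ≡ 0 (mod 2) for all x, so h(x) ≡ 0 (mod 2).
But 1 ≢ 0 (mod 2), so 1 ∈ ℤ/46ℤ has no preimage. Thus h is not surjective.
Since h is not surjective, we find the least positive k with h(k) = h(0): this means 26k ≡ 0 (mod 46), i.e. 46 ∣ 26k. Since gcd(26, 46) = 2, dividing through by 2 this holds exactly when 23 ∣ 13k, and as gcd(13, 23) = 1, exactly when 23 ∣ k.
The smallest positive such k is 23.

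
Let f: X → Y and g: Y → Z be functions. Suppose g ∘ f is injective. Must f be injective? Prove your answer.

Suppose f(a) = f(b). Applying g: (g ∘ f)(a) = (g ∘ f)(b). Since g ∘ f is injective, a = b. Hence f is injective.

injective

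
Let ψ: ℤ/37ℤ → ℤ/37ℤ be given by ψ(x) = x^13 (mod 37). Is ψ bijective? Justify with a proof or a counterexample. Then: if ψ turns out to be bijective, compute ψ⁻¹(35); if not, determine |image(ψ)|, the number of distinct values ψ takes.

Since 37 is prime, the nonzero elements of ℤ/37ℤ form a cyclic group of order 36.
As gcd(13, 36) = 1, raising to the 13th power is a bijection on this group: if u^13 ≡ v^13 then (uv^{−1})^13 = 1, and the only element of order dividing gcd(13, 36) = 1 is 1, so u = v.
With ψ(0) = 0 this makes ψ injective on all of ℤ/37ℤ, hence bijective (finite equal-size domain and codomain). In particular ψ is bijective.
Since ψ is bijective, we find the preimage of 35. The inverse of x ↦ x^13 on (ℤ/37ℤ)^× is x ↦ x^25, because 13·25 = 325 = 9·36 + 1 ≡ 1 (mod 36) and x^{36} = 1 for x ≠ 0 (Fermat). So ψ⁻¹(35) = 35^25 mod 37.
Repeated squaring mod 37: 35^1 ≡ 35, 35^2 ≡ 35² = 1225 ≡ 4, 35^4 ≡ 4² = 16, 35^8 ≡ 16² = 256 ≡ 34, 35^16 ≡ 34² = 1156 ≡ 9. Since 25 = 16 + 8 + 1, 35^25 ≡ 9·34·35: 9·34 = 306 ≡ 10, then 10·35 = 350 ≡ 17. So 35^25 ≡ 17 (mod 37).
Hence ψ⁻¹(35) = 17.

17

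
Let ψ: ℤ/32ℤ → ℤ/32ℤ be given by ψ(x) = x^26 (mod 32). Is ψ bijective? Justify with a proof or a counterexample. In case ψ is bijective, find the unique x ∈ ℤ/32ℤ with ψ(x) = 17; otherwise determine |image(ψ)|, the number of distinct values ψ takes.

5

ψ(0) = 0^26 = 0.
ψ(2): Repeated squaring mod 32: 2^1 ≡ 2, 2^2 ≡ 2² = 4, 2^4 ≡ 4² = 16, 2^8 ≡ 16² = 256 ≡ 0, 2^16 ≡ 0² = 0. Since 26 = 16 + 8 + 2, 2^26 ≡ 0·0·4: 0·0 = 0, then 0·4 = 0. So 2^26 ≡ 0 (mod 32).
So ψ(0) = ψ(2) = 0 while 0 ≠ 2, thus ψ is not injective, hence not bijective.
Since ψ is not bijective, we determine |image(ψ)|. Computing x^26 mod 32 for each x (by repeated squaring, reducing mod 32 at every step), the values ψ(0), ψ(1), …, ψ(31) are: 0, 1, 0, 9, 0, 25, 0, 17, 0, 17, 0, 25, 0, 9, 0, 1, 0, 1, 0, 9, 0, 25, 0, 17, 0, 17, 0, 25, 0, 9, 0, 1.
The distinct values are {0, 1, 9, 17, 25}; there are 5 of them.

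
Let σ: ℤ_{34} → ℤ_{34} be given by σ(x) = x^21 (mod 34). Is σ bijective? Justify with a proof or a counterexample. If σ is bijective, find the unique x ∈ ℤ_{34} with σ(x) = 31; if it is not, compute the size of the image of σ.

Computing x^21 mod 34 for each x (by repeated squaring, reducing mod 34 at every step), the values σ(0), σ(1), …, σ(33) are: 0, 1, 32, 5, 4, 31, 24, 11, 26, 25, 6, 27, 20, 13, 12, 19, 16, 17, 18, 15, 22, 21, 14, 7, 28, 9, 8, 23, 10, 3, 30, 29, 2, 33.
Every element of ℤ_{34} appears exactly once in this list, so σ is a bijection, and in particular bijective.
Since σ is bijective, we read off the preimage of 31 from the same table: σ(5) = 31, so σ⁻¹(31) = 5.

5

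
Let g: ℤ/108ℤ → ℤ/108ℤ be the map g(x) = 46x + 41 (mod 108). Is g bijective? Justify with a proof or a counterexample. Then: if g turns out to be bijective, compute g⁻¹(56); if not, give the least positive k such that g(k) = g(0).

54

We have gcd(46, 108) = 2 > 1. Taking s = 0 and t = 54: g(0) = 41 and g(54) = 46·54 + 41 = 2525 ≡ 41 (mod 108).
So g(0) = g(54) while 0 ≠ 54, thus g is not injective, hence not bijective.
Since g is not bijective, we find the least positive k with g(k) = g(0): this means 46k ≡ 0 (mod 108), i.e. 108 ∣ 46k. Since gcd(46, 108) = 2, dividing through by 2 this holds exactly when 54 ∣ 23k, and as gcd(23, 54) = 1, exactly when 54 ∣ k.
The smallest positive such k is 54.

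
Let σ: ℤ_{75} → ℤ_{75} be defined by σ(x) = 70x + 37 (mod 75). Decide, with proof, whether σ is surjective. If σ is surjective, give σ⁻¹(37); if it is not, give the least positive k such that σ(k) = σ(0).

By definition, σ is surjective if every y in the codomain equals σ(x) for some x in the domain.
Since gcd(70, 75) = 5, we have 70x ≡ 0 (mod 5) for all x, so σ(x) ≡ 2 (mod 5).
But 0 ≢ 2 (mod 5), so 0 ∈ ℤ_{75} has no preimage. So σ is not surjective.
Since σ is not surjective, we find the least positive k with σ(k) = σ(0): this means 70k ≡ 0 (mod 75), i.e. 75 ∣ 70k. Since gcd(70, 75) = 5, dividing through by 5 this holds exactly when 15 ∣ 14k, and as gcd(14, 15) = 1, exactly when 15 ∣ k.
The smallest positive such k is 15.

15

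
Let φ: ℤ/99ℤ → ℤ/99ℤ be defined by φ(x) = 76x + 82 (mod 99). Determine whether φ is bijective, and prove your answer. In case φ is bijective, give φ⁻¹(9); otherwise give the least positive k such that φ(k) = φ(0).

By definition, φ is injective if φ(x_1) = φ(x_2) implies x_1 = x_2.
If φ(x_1) = φ(x_2), then 76x_1 ≡ 76x_2 (mod 99). Because gcd(76, 99) = 1, we may cancel 76 to get x_1 ≡ x_2 (mod 99).
We now compute 76⁻¹ mod 99 explicitly. Euclid's algorithm: 99 = 1·76 + 23, 76 = 3·23 + 7, 23 = 3·7 + 2, 7 = 3·2 + 1; back-substituting gives 1 = 43·76 − 33·99, so 76⁻¹ ≡ 43 (mod 99).
For any y ∈ ℤ/99ℤ, x = 43(y − 82) mod 99 satisfies φ(x) = 76·43(y − 82) + 82 ≡ y (since 76·43 ≡ 1 mod 99). So every y has a preimage.
Hence φ is bijective.
Since φ is bijective, we find φ⁻¹(9): we need 76x ≡ 9 − 82 ≡ 26 (mod 99). Using 76⁻¹ = 43: x ≡ 43·26 = 1118 = 11·99 + 29, so x = 29.
Check: φ(29) = 76·29 + 82 = 2286 = 23·99 + 9 ≡ 9 (mod 99).

29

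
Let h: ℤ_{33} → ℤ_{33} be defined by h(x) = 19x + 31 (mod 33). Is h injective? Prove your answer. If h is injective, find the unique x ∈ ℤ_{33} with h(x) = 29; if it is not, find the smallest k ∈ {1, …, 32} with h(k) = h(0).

19

Recall that h is injective when h(u) = h(v) forces u = v.
If h(u) = h(v), then 19u ≡ 19v (mod 33). Because gcd(19, 33) = 1, we may cancel 19 to get u ≡ v (mod 33).
Hence h is injective.
We now compute 19⁻¹ mod 33 explicitly. Euclid's algorithm: 33 = 1·19 + 14, 19 = 1·14 + 5, 14 = 2·5 + 4, 5 = 1·4 + 1; back-substituting gives 1 = 7·19 − 4·33, so 19⁻¹ ≡ 7 (mod 33).
Since h is injective, we find h⁻¹(29): we need 19x ≡ 29 − 31 ≡ 31 (mod 33). Using 19⁻¹ = 7: x ≡ 7·31 = 217 = 6·33 + 19, so x = 19.
Check: h(19) = 19·19 + 31 = 392 = 11·33 + 29 ≡ 29 (mod 33).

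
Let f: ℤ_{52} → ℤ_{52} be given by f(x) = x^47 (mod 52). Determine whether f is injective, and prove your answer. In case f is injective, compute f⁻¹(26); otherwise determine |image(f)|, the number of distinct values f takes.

f(0) = 0^47 = 0.
f(26): Repeated squaring mod 52: 26^1 ≡ 26, 26^2 ≡ 26² = 676 ≡ 0, 26^4 ≡ 0² = 0, 26^8 ≡ 0² = 0, 26^16 ≡ 0² = 0, 26^32 ≡ 0² = 0. Since 47 = 32 + 8 + 4 + 2 + 1, 26^47 ≡ 0·0·0·0·26: 0·0 = 0, then 0·0 = 0, then 0·0 = 0, then 0·26 = 0. So 26^47 ≡ 0 (mod 52).
So f(0) = f(26) = 0 while 0 ≠ 26, therefore f is not injective.
Since f is not injective, we determine |image(f)|. Computing x^47 mod 52 for each x (by repeated squaring, reducing mod 52 at every step), the values f(0), f(1), …, f(51) are: 0, 1, 20, 35, 36, 21, 24, 15, 44, 29, 4, 19, 12, 13, 40, 7, 48, 49, 8, 11, 28, 5, 16, 43, 32, 25, 0, 27, 20, 9, 36, 47, 24, 41, 44, 3, 4, 45, 12, 39, 40, 33, 48, 23, 8, 37, 28, 31, 16, 17, 32, 51.
The distinct values are {0, 1, 3, 4, 5, 7, 8, 9, 11, 12, 13, 15, 16, 17, 19, 20, 21, 23, 24, 25, 27, 28, 29, 31, 32, 33, 35, 36, 37, 39, 40, 41, 43, 44, 45, 47, 48, 49, 51}; there are 39 of them.

39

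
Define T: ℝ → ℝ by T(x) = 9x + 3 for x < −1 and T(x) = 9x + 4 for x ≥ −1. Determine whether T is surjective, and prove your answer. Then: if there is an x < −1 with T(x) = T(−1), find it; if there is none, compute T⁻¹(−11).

-14/9

Both pieces are strictly increasing (slopes 9 and 9), so each is injective on its own interval.
The left piece maps (−∞, −1) onto (−∞, −6); the right piece maps [−1, ∞) onto [−5, ∞).
The union (−∞, −6) ∪ [−5, ∞) omits the interval between −6 and −5; in particular −6 has no preimage. So T is not surjective.
Because the two images are disjoint, no x < −1 has T(x) = T(−1), so we compute T⁻¹(−11): −11 lies in (−∞, −6), so solve 9x + 3 = −11: x = (−11 − 3)/9 = −14/9.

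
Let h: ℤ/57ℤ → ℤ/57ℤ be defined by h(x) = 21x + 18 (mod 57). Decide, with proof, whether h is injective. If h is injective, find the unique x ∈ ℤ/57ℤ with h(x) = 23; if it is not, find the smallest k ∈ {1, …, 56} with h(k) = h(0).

Recall: h is injective if h(u) = h(v) implies u = v.
We have gcd(21, 57) = 3 > 1. Taking u = 0 and v = 19: h(0) = 18 and h(19) = 21·19 + 18 = 417 ≡ 18 (mod 57).
So h(0) = h(19) while 0 ≠ 19, hence h is not injective.
Since h is not injective, we find the least positive k with h(k) = h(0): this means 21k ≡ 0 (mod 57), i.e. 57 ∣ 21k. Since gcd(21, 57) = 3, dividing through by 3 this holds exactly when 19 ∣ 7k, and as gcd(7, 19) = 1, exactly when 19 ∣ k.
The smallest positive such k is 19.

19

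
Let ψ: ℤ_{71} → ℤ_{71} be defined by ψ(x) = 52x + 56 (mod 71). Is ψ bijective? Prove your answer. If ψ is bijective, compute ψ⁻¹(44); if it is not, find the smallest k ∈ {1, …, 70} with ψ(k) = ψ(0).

38

If ψ(x_1) = ψ(x_2), then 52x_1 ≡ 52x_2 (mod 71). Because gcd(52, 71) = 1, we may cancel 52 to get x_1 ≡ x_2 (mod 71).
We now compute 52⁻¹ mod 71 explicitly. Euclid's algorithm: 71 = 1·52 + 19, 52 = 2·19 + 14, 19 = 1·14 + 5, 14 = 2·5 + 4, 5 = 1·4 + 1; back-substituting gives 1 = 56·52 − 41·71, so 52⁻¹ ≡ 56 (mod 71).
For any y ∈ ℤ_{71}, x = 56(y − 56) mod 71 satisfies ψ(x) = 52·56(y − 56) + 56 ≡ y (since 52·56 ≡ 1 mod 71). So every y has a preimage.
Therefore ψ is bijective.
Since ψ is bijective, we find ψ⁻¹(44): we need 52x ≡ 44 − 56 ≡ 59 (mod 71). Using 52⁻¹ = 56: x ≡ 56·59 = 3304 = 46·71 + 38, so x = 38.
Check: ψ(38) = 52·38 + 56 = 2032 = 28·71 + 44 ≡ 44 (mod 71).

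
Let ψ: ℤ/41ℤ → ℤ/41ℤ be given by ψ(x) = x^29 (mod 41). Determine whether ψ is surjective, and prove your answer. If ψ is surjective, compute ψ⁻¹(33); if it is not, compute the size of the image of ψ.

36

Since 41 is prime, the nonzero elements of ℤ/41ℤ form a cyclic group of order 40.
As gcd(29, 40) = 1, raising to the 29th power is a bijection on this group: if a^29 ≡ b^29 then (ab^{−1})^29 = 1, and the only element of order dividing gcd(29, 40) = 1 is 1, so a = b.
With ψ(0) = 0 this makes ψ injective on all of ℤ/41ℤ, hence bijective (finite equal-size domain and codomain). In particular ψ is surjective.
Since ψ is surjective, we find the preimage of 33. The inverse of x ↦ x^29 on (ℤ/41ℤ)^× is x ↦ x^29, because 29·29 = 841 = 21·40 + 1 ≡ 1 (mod 40) and x^{40} = 1 for x ≠ 0 (Fermat). So ψ⁻¹(33) = 33^29 mod 41.
Repeated squaring mod 41: 33^1 ≡ 33, 33^2 ≡ 33² = 1089 ≡ 23, 33^4 ≡ 23² = 529 ≡ 37, 33^8 ≡ 37² = 1369 ≡ 16, 33^16 ≡ 16² = 256 ≡ 10. Since 29 = 16 + 8 + 4 + 1, 33^29 ≡ 10·16·37·33: 10·16 = 160 ≡ 37, then 37·37 = 1369 ≡ 16, then 16·33 = 528 ≡ 36. So 33^29 ≡ 36 (mod 41).
Hence ψ⁻¹(33) = 36.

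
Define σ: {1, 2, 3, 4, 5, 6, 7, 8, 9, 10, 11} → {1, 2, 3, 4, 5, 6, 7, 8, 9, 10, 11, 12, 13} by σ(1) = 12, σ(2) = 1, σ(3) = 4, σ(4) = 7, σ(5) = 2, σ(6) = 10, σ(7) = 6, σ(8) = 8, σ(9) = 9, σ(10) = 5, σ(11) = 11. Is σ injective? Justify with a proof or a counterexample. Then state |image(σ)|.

11

The values σ(1), …, σ(11) are 12, 1, 4, 7, 2, 10, 6, 8, 9, 5, 11 — all distinct.
So σ(x_1) = σ(x_2) only when x_1 = x_2, and σ is injective.
The image of σ is {1, 2, 4, 5, 6, 7, 8, 9, 10, 11, 12}, which has 11 elements.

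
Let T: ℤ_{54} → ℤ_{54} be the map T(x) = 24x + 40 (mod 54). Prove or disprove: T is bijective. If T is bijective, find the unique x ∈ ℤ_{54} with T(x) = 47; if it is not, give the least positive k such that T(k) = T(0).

9

Recall that injectivity means: for all a, b in the domain, T(a) = T(b) implies a = b.
We have gcd(24, 54) = 6 > 1. Taking a = 0 and b = 9: T(0) = 40 and T(9) = 24·9 + 40 = 256 ≡ 40 (mod 54).
So T(0) = T(9) while 0 ≠ 9, so T is not injective, hence not bijective.
Since T is not bijective, we find the least positive k with T(k) = T(0): this means 24k ≡ 0 (mod 54), i.e. 54 ∣ 24k. Since gcd(24, 54) = 6, dividing through by 6 this holds exactly when 9 ∣ 4k, and as gcd(4, 9) = 1, exactly when 9 ∣ k.
The smallest positive such k is 9.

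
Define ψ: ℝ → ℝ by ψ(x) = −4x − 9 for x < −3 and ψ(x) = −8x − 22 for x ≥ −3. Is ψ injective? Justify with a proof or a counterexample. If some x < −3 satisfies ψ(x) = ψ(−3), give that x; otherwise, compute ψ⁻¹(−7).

-15/8

Both pieces are strictly decreasing (slopes −4 and −8), so each is injective on its own interval.
The left piece maps (−∞, −3) onto (3, ∞); the right piece maps [−3, ∞) onto (−∞, 2].
These images are disjoint, so no value is attained by both pieces. Thus ψ is injective.
Because the two images are disjoint, no x < −3 has ψ(x) = ψ(−3), so we compute ψ⁻¹(−7): −7 lies in (−∞, 2], so solve −8x − 22 = −7: x = (−7 + 22)/(−8) = −15/8.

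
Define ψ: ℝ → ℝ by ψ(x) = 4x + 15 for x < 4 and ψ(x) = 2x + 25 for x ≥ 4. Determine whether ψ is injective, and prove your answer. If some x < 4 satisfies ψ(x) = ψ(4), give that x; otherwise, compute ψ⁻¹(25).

5/2

Both pieces are strictly increasing (slopes 4 and 2), so each is injective on its own interval.
The left piece maps (−∞, 4) onto (−∞, 31); the right piece maps [4, ∞) onto [33, ∞).
These images are disjoint, so no value is attained by both pieces. Therefore ψ is injective.
Because the two images are disjoint, no x < 4 has ψ(x) = ψ(4), so we compute ψ⁻¹(25): 25 lies in (−∞, 31), so solve 4x + 15 = 25: x = (25 − 15)/4 = 5/2.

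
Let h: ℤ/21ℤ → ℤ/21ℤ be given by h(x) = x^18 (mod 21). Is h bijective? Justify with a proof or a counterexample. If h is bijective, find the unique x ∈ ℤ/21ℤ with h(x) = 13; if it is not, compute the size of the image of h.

4

h(1) = 1^18 = 1.
h(2): Repeated squaring mod 21: 2^1 ≡ 2, 2^2 ≡ 2² = 4, 2^4 ≡ 4² = 16, 2^8 ≡ 16² = 256 ≡ 4, 2^16 ≡ 4² = 16. Since 18 = 16 + 2, 2^18 ≡ 16·4: 16·4 = 64 ≡ 1. So 2^18 ≡ 1 (mod 21).
So h(1) = h(2) = 1 while 1 ≠ 2, so h is not injective, hence not bijective.
Since h is not bijective, we determine |image(h)|. Computing x^18 mod 21 for each x (by repeated squaring, reducing mod 21 at every step), the values h(0), h(1), …, h(20) are: 0, 1, 1, 15, 1, 1, 15, 7, 1, 15, 1, 1, 15, 1, 7, 15, 1, 1, 15, 1, 1.
The distinct values are {0, 1, 7, 15}; there are 4 of them.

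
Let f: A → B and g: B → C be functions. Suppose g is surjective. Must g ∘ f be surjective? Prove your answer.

not surjective

No. Take A = {1}, B = C = {1, 2, 3, 4, 5, 6}, f(1) = 1, and g = identity (surjective).
Then (g ∘ f)(1) = 1, and 6 ∈ C has no preimage under g ∘ f, so g ∘ f is not surjective.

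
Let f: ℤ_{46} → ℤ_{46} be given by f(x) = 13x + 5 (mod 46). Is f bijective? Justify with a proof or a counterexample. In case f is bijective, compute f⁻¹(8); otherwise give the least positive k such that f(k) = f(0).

25

By definition, f is injective when f(u) = f(v) forces u = v.
If f(u) = f(v), then 13u ≡ 13v (mod 46). Because gcd(13, 46) = 1, we may cancel 13 to get u ≡ v (mod 46).
We now compute 13⁻¹ mod 46 explicitly. Euclid's algorithm: 46 = 3·13 + 7, 13 = 1·7 + 6, 7 = 1·6 + 1; back-substituting gives 1 = 39·13 − 11·46, so 13⁻¹ ≡ 39 (mod 46).
For any y ∈ ℤ_{46}, x = 39(y − 5) mod 46 satisfies f(x) = 13·39(y − 5) + 5 ≡ y (since 13·39 ≡ 1 mod 46). So every y has a preimage.
Therefore f is bijective.
Since f is bijective, we compute f⁻¹(8): solve 13x + 5 ≡ 8 (mod 46), i.e. 13x ≡ 3 (mod 46).
Multiplying by 13⁻¹ = 39 gives x ≡ 39·3 = 117 = 2·46 + 25 ≡ 25 (mod 46).
Check: f(25) = 13·25 + 5 = 330 = 7·46 + 8 ≡ 8 (mod 46).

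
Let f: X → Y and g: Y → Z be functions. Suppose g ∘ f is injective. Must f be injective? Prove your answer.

injective

Suppose f(u) = f(v). Applying g: (g ∘ f)(u) = (g ∘ f)(v). Since g ∘ f is injective, u = v. So f is injective.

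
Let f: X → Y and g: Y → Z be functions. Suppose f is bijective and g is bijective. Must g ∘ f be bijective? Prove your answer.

Injectivity: if g(f(s)) = g(f(t)) then f(s) = f(t) (g injective) so s = t (f injective).
Surjectivity: for c ∈ Z pick b with g(b) = c, then a with f(a) = b; then (g ∘ f)(a) = c.
Hence g ∘ f is bijective.

bijective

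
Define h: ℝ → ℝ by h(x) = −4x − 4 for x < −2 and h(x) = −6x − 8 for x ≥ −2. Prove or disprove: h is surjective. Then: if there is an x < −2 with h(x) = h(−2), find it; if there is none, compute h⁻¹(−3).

Both pieces are strictly decreasing (slopes −4 and −6), so each is injective on its own interval.
The left piece maps (−∞, −2) onto (4, ∞); the right piece maps [−2, ∞) onto (−∞, 4].
These images together cover ℝ, so h is surjective.
Because the two images are disjoint, no x < −2 has h(x) = h(−2), so we compute h⁻¹(−3): −3 lies in (−∞, 4], so solve −6x − 8 = −3: x = (−3 + 8)/(−6) = −5/6.

-5/6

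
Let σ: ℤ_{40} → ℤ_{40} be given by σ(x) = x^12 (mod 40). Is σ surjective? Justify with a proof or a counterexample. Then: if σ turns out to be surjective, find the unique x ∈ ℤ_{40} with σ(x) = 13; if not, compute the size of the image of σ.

σ(1) = 1^12 = 1.
σ(3): Repeated squaring mod 40: 3^1 ≡ 3, 3^2 ≡ 3² = 9, 3^4 ≡ 9² = 81 ≡ 1, 3^8 ≡ 1² = 1. Since 12 = 8 + 4, 3^12 ≡ 1·1: 1·1 = 1. So 3^12 ≡ 1 (mod 40).
So σ(1) = σ(3) = 1 while 1 ≠ 3, therefore σ is not injective.
A non-injective map from the 40-element set ℤ_{40} to itself takes at most 39 distinct values, so it cannot be surjective. Hence σ is not surjective.
Since σ is not surjective, we determine |image(σ)|. Computing x^12 mod 40 for each x (by repeated squaring, reducing mod 40 at every step), the values σ(0), σ(1), …, σ(39) are: 0, 1, 16, 1, 16, 25, 16, 1, 16, 1, 0, 1, 16, 1, 16, 25, 16, 1, 16, 1, 0, 1, 16, 1, 16, 25, 16, 1, 16, 1, 0, 1, 16, 1, 16, 25, 16, 1, 16, 1.
The distinct values are {0, 1, 16, 25}; there are 4 of them.

4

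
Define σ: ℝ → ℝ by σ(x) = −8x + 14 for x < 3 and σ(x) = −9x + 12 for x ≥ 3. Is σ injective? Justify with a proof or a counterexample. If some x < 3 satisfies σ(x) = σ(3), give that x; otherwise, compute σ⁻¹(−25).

Both pieces are strictly decreasing (slopes −8 and −9), so each is injective on its own interval.
The left piece maps (−∞, 3) onto (−10, ∞); the right piece maps [3, ∞) onto (−∞, −15].
These images are disjoint, so no value is attained by both pieces. Hence σ is injective.
Because the two images are disjoint, no x < 3 has σ(x) = σ(3), so we compute σ⁻¹(−25): −25 lies in (−∞, −15], so solve −9x + 12 = −25: x = (−25 − 12)/(−9) = 37/9.

37/9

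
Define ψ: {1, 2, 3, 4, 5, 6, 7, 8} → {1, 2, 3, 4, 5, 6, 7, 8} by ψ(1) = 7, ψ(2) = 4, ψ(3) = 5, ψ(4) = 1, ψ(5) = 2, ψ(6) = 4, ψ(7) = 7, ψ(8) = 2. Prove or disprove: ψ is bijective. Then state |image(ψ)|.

ψ(2) = 4 = ψ(6) with 2 ≠ 6, so ψ is not injective, hence not bijective.
The image of ψ is {1, 2, 4, 5, 7}, which has 5 elements.

5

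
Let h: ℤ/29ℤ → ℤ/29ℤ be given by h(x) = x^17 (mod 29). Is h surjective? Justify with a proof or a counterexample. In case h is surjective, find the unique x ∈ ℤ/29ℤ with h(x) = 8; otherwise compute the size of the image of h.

27

Since 29 is prime, the nonzero elements of ℤ/29ℤ form a cyclic group of order 28.
As gcd(17, 28) = 1, raising to the 17th power is a bijection on this group: if a^17 ≡ b^17 then (ab^{−1})^17 = 1, and the only element of order dividing gcd(17, 28) = 1 is 1, so a = b.
With h(0) = 0 this makes h injective on all of ℤ/29ℤ, hence bijective (finite equal-size domain and codomain). In particular h is surjective.
Since h is surjective, we find the preimage of 8. The inverse of x ↦ x^17 on (ℤ/29ℤ)^× is x ↦ x^5, because 17·5 = 85 = 3·28 + 1 ≡ 1 (mod 28) and x^{28} = 1 for x ≠ 0 (Fermat). So h⁻¹(8) = 8^5 mod 29.
Repeated squaring mod 29: 8^1 ≡ 8, 8^2 ≡ 8² = 64 ≡ 6, 8^4 ≡ 6² = 36 ≡ 7. Since 5 = 4 + 1, 8^5 ≡ 7·8: 7·8 = 56 ≡ 27. So 8^5 ≡ 27 (mod 29).
Hence h⁻¹(8) = 27.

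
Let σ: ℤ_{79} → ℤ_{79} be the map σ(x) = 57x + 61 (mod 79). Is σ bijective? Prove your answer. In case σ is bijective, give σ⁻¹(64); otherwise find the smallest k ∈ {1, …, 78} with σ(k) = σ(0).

25

By definition, σ is injective when σ(s) = σ(t) forces s = t.
Suppose σ(s) = σ(t) in ℤ_{79}. Then 57s + 61 ≡ 57t + 61 (mod 79), so 57(s − t) ≡ 0 (mod 79).
Since gcd(57, 79) = 1, 57 is invertible modulo 79, therefore s − t ≡ 0 (mod 79), i.e. s = t.
We now compute 57⁻¹ mod 79 explicitly. Euclid's algorithm: 79 = 1·57 + 22, 57 = 2·22 + 13, 22 = 1·13 + 9, 13 = 1·9 + 4, 9 = 2·4 + 1; back-substituting gives 1 = 61·57 − 44·79, so 57⁻¹ ≡ 61 (mod 79).
Then y ↦ 61(y − 61) is a two-sided inverse to σ, so every y ∈ ℤ_{79} has a preimage.
Thus σ is bijective.
Since σ is bijective, we find σ⁻¹(64): we need 57x ≡ 64 − 61 ≡ 3 (mod 79). Using 57⁻¹ = 61: x ≡ 61·3 = 183 = 2·79 + 25, so x = 25.
Check: σ(25) = 57·25 + 61 = 1486 = 18·79 + 64 ≡ 64 (mod 79).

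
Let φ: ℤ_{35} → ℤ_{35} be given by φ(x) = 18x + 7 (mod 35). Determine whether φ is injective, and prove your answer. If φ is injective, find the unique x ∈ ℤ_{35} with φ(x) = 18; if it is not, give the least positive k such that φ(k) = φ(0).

By definition, φ is injective if φ(a) = φ(b) implies a = b.
If φ(a) = φ(b), then 18a ≡ 18b (mod 35). Because gcd(18, 35) = 1, we may cancel 18 to get a ≡ b (mod 35).
Hence φ is injective.
We now compute 18⁻¹ mod 35 explicitly. Euclid's algorithm: 35 = 1·18 + 17, 18 = 1·17 + 1; back-substituting gives 1 = 2·18 − 1·35, so 18⁻¹ ≡ 2 (mod 35).
Since φ is injective, we find φ⁻¹(18): we need 18x ≡ 18 − 7 ≡ 11 (mod 35). Using 18⁻¹ = 2: x ≡ 2·11 = 22, so x = 22.
Check: φ(22) = 18·22 + 7 = 403 = 11·35 + 18 ≡ 18 (mod 35).

22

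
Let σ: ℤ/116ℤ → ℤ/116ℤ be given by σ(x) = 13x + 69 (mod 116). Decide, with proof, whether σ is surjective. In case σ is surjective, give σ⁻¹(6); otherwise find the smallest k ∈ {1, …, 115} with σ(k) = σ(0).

Since gcd(13, 116) = 1, 13 is invertible modulo 116. Euclid's algorithm: 116 = 8·13 + 12, 13 = 1·12 + 1; back-substituting gives 1 = 9·13 − 1·116, so 13⁻¹ ≡ 9 (mod 116).
For any y ∈ ℤ/116ℤ, x = 9(y − 69) mod 116 satisfies σ(x) = 13·9(y − 69) + 69 ≡ y (since 13·9 ≡ 1 mod 116). So every y has a preimage.
Hence σ is surjective.
Since σ is surjective, we find σ⁻¹(6): we need 13x ≡ 6 − 69 ≡ 53 (mod 116). Using 13⁻¹ = 9: x ≡ 9·53 = 477 = 4·116 + 13, so x = 13.
Check: σ(13) = 13·13 + 69 = 238 = 2·116 + 6 ≡ 6 (mod 116).

13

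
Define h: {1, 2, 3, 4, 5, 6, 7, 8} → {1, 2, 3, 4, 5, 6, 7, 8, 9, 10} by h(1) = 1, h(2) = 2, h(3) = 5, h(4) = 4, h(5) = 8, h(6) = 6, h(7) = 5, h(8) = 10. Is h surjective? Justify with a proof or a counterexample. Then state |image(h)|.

No element maps to 3, so h is not surjective.
The image of h is {1, 2, 4, 5, 6, 8, 10}, which has 7 elements.

7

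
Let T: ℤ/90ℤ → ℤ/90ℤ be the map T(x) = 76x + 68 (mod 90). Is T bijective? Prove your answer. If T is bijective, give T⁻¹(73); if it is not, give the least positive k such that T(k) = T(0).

45

We have gcd(76, 90) = 2 > 1. Taking s = 0 and t = 45: T(0) = 68 and T(45) = 76·45 + 68 = 3488 ≡ 68 (mod 90).
So T(0) = T(45) while 0 ≠ 45, thus T is not injective, hence not bijective.
Since T is not bijective, we find the least positive k with T(k) = T(0): this means 76k ≡ 0 (mod 90), i.e. 90 ∣ 76k. Since gcd(76, 90) = 2, dividing through by 2 this holds exactly when 45 ∣ 38k, and as gcd(38, 45) = 1, exactly when 45 ∣ k.
The smallest positive such k is 45.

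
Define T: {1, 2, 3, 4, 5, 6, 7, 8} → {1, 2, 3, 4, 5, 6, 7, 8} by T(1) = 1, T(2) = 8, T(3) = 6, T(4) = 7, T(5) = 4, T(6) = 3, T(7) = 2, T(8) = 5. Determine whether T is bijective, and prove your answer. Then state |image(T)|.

The values 1, 8, 6, 7, 4, 3, 2, 5 are a permutation of {1, 2, 3, 4, 5, 6, 7, 8}: each element appears exactly once.
So T is injective and surjective, hence bijective.
The image of T is {1, 2, 3, 4, 5, 6, 7, 8}, which has 8 elements.

8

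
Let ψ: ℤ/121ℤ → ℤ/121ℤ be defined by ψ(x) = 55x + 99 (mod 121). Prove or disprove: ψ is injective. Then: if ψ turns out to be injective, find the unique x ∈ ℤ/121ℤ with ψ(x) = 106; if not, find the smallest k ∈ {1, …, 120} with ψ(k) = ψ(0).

Recall that ψ is injective when ψ(x_1) = ψ(x_2) forces x_1 = x_2.
We have gcd(55, 121) = 11 > 1. Taking x_1 = 0 and x_2 = 11: ψ(0) = 99 and ψ(11) = 55·11 + 99 = 704 ≡ 99 (mod 121).
So ψ(0) = ψ(11) while 0 ≠ 11, thus ψ is not injective.
Since ψ is not injective, we find the least positive k with ψ(k) = ψ(0): this means 55k ≡ 0 (mod 121), i.e. 121 ∣ 55k. Since gcd(55, 121) = 11, dividing through by 11 this holds exactly when 11 ∣ 5k, and as gcd(5, 11) = 1, exactly when 11 ∣ k.
The smallest positive such k is 11.

11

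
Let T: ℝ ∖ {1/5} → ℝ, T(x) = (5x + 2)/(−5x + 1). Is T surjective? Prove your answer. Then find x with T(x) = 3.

1/20

If T(x) = −1, cross-multiplying gives −5(5x + 2) = 5(−5x + 1), which simplifies to −10 = 5 — false.  So −1 has no preimage and T is not surjective.
Solving T(x) = 3: cross-multiplying gives 5x + 2 = 3(−5x + 1), which rearranges to 20x = 1, so x = 1/20.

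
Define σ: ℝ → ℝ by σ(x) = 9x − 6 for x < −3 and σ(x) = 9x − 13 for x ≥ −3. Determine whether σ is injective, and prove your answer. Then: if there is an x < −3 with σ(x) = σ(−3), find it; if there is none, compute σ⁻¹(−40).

Both pieces are strictly increasing (slopes 9 and 9), so each is injective on its own interval.
The left piece maps (−∞, −3) onto (−∞, −33); the right piece maps [−3, ∞) onto [−40, ∞).
These images overlap. In particular σ(−3) = −40 (right piece), and solving 9x − 6 = −40 on the left piece gives x = −34/9 < −3.
So σ(−34/9) = σ(−3) with −34/9 ≠ −3, and σ is not injective. This x = −34/9 is the requested value below −3.

-34/9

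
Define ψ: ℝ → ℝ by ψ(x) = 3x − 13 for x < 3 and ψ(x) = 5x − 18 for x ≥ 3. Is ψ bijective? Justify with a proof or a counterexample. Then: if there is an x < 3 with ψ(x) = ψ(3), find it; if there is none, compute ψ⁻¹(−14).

Both pieces are strictly increasing (slopes 3 and 5), so each is injective on its own interval.
The left piece maps (−∞, 3) onto (−∞, −4); the right piece maps [3, ∞) onto [−3, ∞).
The images leave a gap (−4 has no preimage), so ψ is not surjective, hence not bijective.
Because the two images are disjoint, no x < 3 has ψ(x) = ψ(3), so we compute ψ⁻¹(−14): −14 lies in (−∞, −4), so solve 3x − 13 = −14: x = (−14 + 13)/3 = −1/3.

-1/3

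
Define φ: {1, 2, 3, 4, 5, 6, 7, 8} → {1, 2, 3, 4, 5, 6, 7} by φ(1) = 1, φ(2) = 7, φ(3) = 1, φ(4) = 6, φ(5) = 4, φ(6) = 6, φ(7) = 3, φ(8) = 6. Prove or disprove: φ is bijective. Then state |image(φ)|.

φ(1) = 1 = φ(3) with 1 ≠ 3, so φ is not injective, hence not bijective.
The image of φ is {1, 3, 4, 6, 7}, which has 5 elements.

5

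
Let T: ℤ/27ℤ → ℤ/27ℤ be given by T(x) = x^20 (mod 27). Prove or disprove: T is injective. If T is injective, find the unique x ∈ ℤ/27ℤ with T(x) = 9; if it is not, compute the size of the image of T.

10

T(0) = 0^20 = 0.
T(3): Repeated squaring mod 27: 3^1 ≡ 3, 3^2 ≡ 3² = 9, 3^4 ≡ 9² = 81 ≡ 0, 3^8 ≡ 0² = 0, 3^16 ≡ 0² = 0. Since 20 = 16 + 4, 3^20 ≡ 0·0: 0·0 = 0. So 3^20 ≡ 0 (mod 27).
So T(0) = T(3) = 0 while 0 ≠ 3, therefore T is not injective.
Since T is not injective, we determine |image(T)|. Computing x^20 mod 27 for each x (by repeated squaring, reducing mod 27 at every step), the values T(0), T(1), …, T(26) are: 0, 1, 4, 0, 16, 25, 0, 22, 10, 0, 19, 13, 0, 7, 7, 0, 13, 19, 0, 10, 22, 0, 25, 16, 0, 4, 1.
The distinct values are {0, 1, 4, 7, 10, 13, 16, 19, 22, 25}; there are 10 of them.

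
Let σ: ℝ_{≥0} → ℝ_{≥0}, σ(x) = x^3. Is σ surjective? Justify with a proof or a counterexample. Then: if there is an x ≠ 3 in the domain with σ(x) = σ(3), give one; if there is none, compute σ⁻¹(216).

For any y ∈ ℝ_{≥0}, x = y^{1/3} ∈ ℝ_{≥0} gives σ(x) = y, so σ is surjective.
Since x ↦ x^3 is strictly increasing on ℝ_{≥0}, it is injective there, so no x ≠ 3 in the domain has σ(x) = σ(3). We therefore compute σ⁻¹(216) = 216^{1/3} = 6 (indeed 6^3 = 216).

6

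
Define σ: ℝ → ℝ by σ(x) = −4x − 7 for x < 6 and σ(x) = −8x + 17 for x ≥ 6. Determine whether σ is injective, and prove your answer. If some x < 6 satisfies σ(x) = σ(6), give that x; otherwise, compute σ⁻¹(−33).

25/4

Both pieces are strictly decreasing (slopes −4 and −8), so each is injective on its own interval.
The left piece maps (−∞, 6) onto (−31, ∞); the right piece maps [6, ∞) onto (−∞, −31].
These images are disjoint, so no value is attained by both pieces. So σ is injective.
Because the two images are disjoint, no x < 6 has σ(x) = σ(6), so we compute σ⁻¹(−33): −33 lies in (−∞, −31], so solve −8x + 17 = −33: x = (−33 − 17)/(−8) = 25/4.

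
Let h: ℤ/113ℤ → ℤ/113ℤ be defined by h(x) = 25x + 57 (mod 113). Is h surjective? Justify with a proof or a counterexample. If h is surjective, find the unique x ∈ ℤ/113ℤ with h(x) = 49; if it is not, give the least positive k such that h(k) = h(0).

Since gcd(25, 113) = 1, 25 is invertible modulo 113. Euclid's algorithm: 113 = 4·25 + 13, 25 = 1·13 + 12, 13 = 1·12 + 1; back-substituting gives 1 = 104·25 − 23·113, so 25⁻¹ ≡ 104 (mod 113).
Then y ↦ 104(y − 57) is a two-sided inverse to h, so every y ∈ ℤ/113ℤ has a preimage.
So h is surjective.
Since h is surjective, we find h⁻¹(49): we need 25x ≡ 49 − 57 ≡ 105 (mod 113). Using 25⁻¹ = 104: x ≡ 104·105 = 10920 = 96·113 + 72, so x = 72.
Check: h(72) = 25·72 + 57 = 1857 = 16·113 + 49 ≡ 49 (mod 113).

72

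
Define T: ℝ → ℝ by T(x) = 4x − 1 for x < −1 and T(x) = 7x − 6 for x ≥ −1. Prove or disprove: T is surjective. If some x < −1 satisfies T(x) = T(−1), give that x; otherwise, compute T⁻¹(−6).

Both pieces are strictly increasing (slopes 4 and 7), so each is injective on its own interval.
The left piece maps (−∞, −1) onto (−∞, −5); the right piece maps [−1, ∞) onto [−13, ∞).
The union (−∞, −5) ∪ [−13, ∞) covers ℝ, so T is surjective.
For the follow-up: the images overlap, so an x < −1 with T(x) = T(−1) exists. T(−1) = −13; solving 4x − 1 = −13 for x < −1 gives x = (−13 + 1)/4 = −3.

-3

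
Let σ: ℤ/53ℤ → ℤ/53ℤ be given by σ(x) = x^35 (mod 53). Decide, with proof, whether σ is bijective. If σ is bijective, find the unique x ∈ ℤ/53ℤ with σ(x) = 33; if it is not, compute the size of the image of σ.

Since 53 is prime, the nonzero elements of ℤ/53ℤ form a cyclic group of order 52.
As gcd(35, 52) = 1, raising to the 35th power is a bijection on this group: if u^35 ≡ v^35 then (uv^{−1})^35 = 1, and the only element of order dividing gcd(35, 52) = 1 is 1, so u = v.
With σ(0) = 0 this makes σ injective on all of ℤ/53ℤ, hence bijective (finite equal-size domain and codomain). In particular σ is bijective.
Since σ is bijective, we find the preimage of 33. The inverse of x ↦ x^35 on (ℤ/53ℤ)^× is x ↦ x^3, because 35·3 = 105 = 2·52 + 1 ≡ 1 (mod 52) and x^{52} = 1 for x ≠ 0 (Fermat). So σ⁻¹(33) = 33^3 mod 53.
Repeated squaring mod 53: 33^1 ≡ 33, 33^2 ≡ 33² = 1089 ≡ 29. Since 3 = 2 + 1, 33^3 ≡ 29·33: 29·33 = 957 ≡ 3. So 33^3 ≡ 3 (mod 53).
Hence σ⁻¹(33) = 3.

3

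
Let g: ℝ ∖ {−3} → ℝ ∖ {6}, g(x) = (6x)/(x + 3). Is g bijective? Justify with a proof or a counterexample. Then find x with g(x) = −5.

-15/11

Suppose g(s) = g(t). Cross-multiplying: (6s)(t + 3) = (6t)(s + 3).
Expanding both sides and cancelling the symmetric terms leaves 18·(s − t) = 0. Since 18 ≠ 0, s = t. So g is injective.
For any y ≠ 6, solving y(x + 3) = 6x for x gives a well-defined x ≠ −3. So g is surjective.
Thus g is bijective.
Solving g(x) = −5: cross-multiplying gives 6x = −5(x + 3), which rearranges to 11x = −15, so x = −15/11.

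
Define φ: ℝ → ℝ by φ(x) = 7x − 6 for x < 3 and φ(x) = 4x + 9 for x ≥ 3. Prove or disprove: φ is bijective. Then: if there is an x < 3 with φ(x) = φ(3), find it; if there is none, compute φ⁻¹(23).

7/2

Both pieces are strictly increasing (slopes 7 and 4), so each is injective on its own interval.
The left piece maps (−∞, 3) onto (−∞, 15); the right piece maps [3, ∞) onto [21, ∞).
The images leave a gap (15 has no preimage), so φ is not surjective, hence not bijective.
Because the two images are disjoint, no x < 3 has φ(x) = φ(3), so we compute φ⁻¹(23): 23 lies in [21, ∞), so solve 4x + 9 = 23: x = (23 − 9)/4 = 7/2.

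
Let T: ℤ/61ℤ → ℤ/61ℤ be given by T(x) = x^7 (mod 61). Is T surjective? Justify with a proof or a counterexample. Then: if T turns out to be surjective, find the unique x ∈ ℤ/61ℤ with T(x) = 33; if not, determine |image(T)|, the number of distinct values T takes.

8

Since 61 is prime, the nonzero elements of ℤ/61ℤ form a cyclic group of order 60.
As gcd(7, 60) = 1, raising to the 7th power is a bijection on this group: if a^7 ≡ b^7 then (ab^{−1})^7 = 1, and the only element of order dividing gcd(7, 60) = 1 is 1, so a = b.
With T(0) = 0 this makes T injective on all of ℤ/61ℤ, hence bijective (finite equal-size domain and codomain). In particular T is surjective.
Since T is surjective, we find the preimage of 33. The inverse of x ↦ x^7 on (ℤ/61ℤ)^× is x ↦ x^43, because 7·43 = 301 = 5·60 + 1 ≡ 1 (mod 60) and x^{60} = 1 for x ≠ 0 (Fermat). So T⁻¹(33) = 33^43 mod 61.
Repeated squaring mod 61: 33^1 ≡ 33, 33^2 ≡ 33² = 1089 ≡ 52, 33^4 ≡ 52² = 2704 ≡ 20, 33^8 ≡ 20² = 400 ≡ 34, 33^16 ≡ 34² = 1156 ≡ 58, 33^32 ≡ 58² = 3364 ≡ 9. Since 43 = 32 + 8 + 2 + 1, 33^43 ≡ 9·34·52·33: 9·34 = 306 ≡ 1, then 1·52 = 52, then 52·33 = 1716 ≡ 8. So 33^43 ≡ 8 (mod 61).
Hence T⁻¹(33) = 8.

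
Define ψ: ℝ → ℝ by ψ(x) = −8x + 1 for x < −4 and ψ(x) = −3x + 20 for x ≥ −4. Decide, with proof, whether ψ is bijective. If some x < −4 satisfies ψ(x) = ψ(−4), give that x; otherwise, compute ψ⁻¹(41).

Both pieces are strictly decreasing (slopes −8 and −3), so each is injective on its own interval.
The left piece maps (−∞, −4) onto (33, ∞); the right piece maps [−4, ∞) onto (−∞, 32].
The images leave a gap (33 has no preimage), so ψ is not surjective, hence not bijective.
Because the two images are disjoint, no x < −4 has ψ(x) = ψ(−4), so we compute ψ⁻¹(41): 41 lies in (33, ∞), so solve −8x + 1 = 41: x = (41 − 1)/(−8) = −5.

-5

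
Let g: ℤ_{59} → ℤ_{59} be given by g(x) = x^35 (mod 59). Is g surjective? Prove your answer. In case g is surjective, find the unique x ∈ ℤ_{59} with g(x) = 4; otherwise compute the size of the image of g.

Since 59 is prime, the nonzero elements of ℤ_{59} form a cyclic group of order 58.
As gcd(35, 58) = 1, raising to the 35th power is a bijection on this group: if s^35 ≡ t^35 then (st^{−1})^35 = 1, and the only element of order dividing gcd(35, 58) = 1 is 1, so s = t.
With g(0) = 0 this makes g injective on all of ℤ_{59}, hence bijective (finite equal-size domain and codomain). In particular g is surjective.
Since g is surjective, we find the preimage of 4. The inverse of x ↦ x^35 on (ℤ_{59})^× is x ↦ x^5, because 35·5 = 175 = 3·58 + 1 ≡ 1 (mod 58) and x^{58} = 1 for x ≠ 0 (Fermat). So g⁻¹(4) = 4^5 mod 59.
Repeated squaring mod 59: 4^1 ≡ 4, 4^2 ≡ 4² = 16, 4^4 ≡ 16² = 256 ≡ 20. Since 5 = 4 + 1, 4^5 ≡ 20·4: 20·4 = 80 ≡ 21. So 4^5 ≡ 21 (mod 59).
Hence g⁻¹(4) = 21.

21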